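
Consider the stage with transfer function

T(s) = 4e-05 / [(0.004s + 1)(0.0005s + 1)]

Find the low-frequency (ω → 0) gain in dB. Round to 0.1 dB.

-88.0 dB

T(0) = 4e-05 · 1 / 1 = 4e-05
20 log₁₀(4e-05) ≈ -87.96 dB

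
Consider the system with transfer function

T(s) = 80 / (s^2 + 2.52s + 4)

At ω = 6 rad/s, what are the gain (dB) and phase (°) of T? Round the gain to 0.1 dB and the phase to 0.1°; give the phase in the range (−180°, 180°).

At s = jω = j6:
quadratic: (j6)² + 2.52·j6 + 4 = -32 + j15.12 → |·| ≈ 35.392, ∠ ≈ 154.71°
|T| = 80 / 35.392 ≈ 2.2604
Gain = 20 log₁₀(2.2604) ≈ 7.08 dB
∠T = 0.00° − 154.71° = -154.71°

7.1 dB, -154.7°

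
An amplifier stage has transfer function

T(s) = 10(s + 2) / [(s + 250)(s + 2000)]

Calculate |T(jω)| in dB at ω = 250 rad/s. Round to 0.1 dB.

At s = jω = j250:
zero (s+2): 2 + j250 → |·| = √(2²+250²) = √62504 ≈ 250.01, ∠ = arctan(250/2) ≈ 89.54°
pole (s+250): 250 + j250 → |·| = √(250²+250²) = √125000 ≈ 353.55, ∠ = arctan(250/250) ≈ 45.00°
pole (s+2000): 2000 + j250 → |·| = √(2000²+250²) = √4062500 ≈ 2015.6, ∠ = arctan(250/2000) ≈ 7.13°
|T| = 10 · 250.01 / 7.1262e+05 ≈ 0.0035083
Gain = 20 log₁₀(0.0035083) ≈ -49.10 dB

-49.1 dB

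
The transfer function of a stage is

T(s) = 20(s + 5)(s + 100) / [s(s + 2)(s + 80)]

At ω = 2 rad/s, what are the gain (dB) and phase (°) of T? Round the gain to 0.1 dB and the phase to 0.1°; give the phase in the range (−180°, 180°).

At s = jω = j2:
zero (s+5): 5 + j2 → |·| = √(5²+2²) = √29 ≈ 5.3852, ∠ = arctan(2/5) ≈ 21.80°
zero (s+100): 100 + j2 → |·| = √(100²+2²) = √10004 ≈ 100.02, ∠ = arctan(2/100) ≈ 1.15°
pole (s+2): 2 + j2 → |·| = √(2²+2²) = √8 ≈ 2.8284, ∠ = arctan(2/2) ≈ 45.00°
pole (s+80): 80 + j2 → |·| = √(80²+2²) = √6404 ≈ 80.025, ∠ = arctan(2/80) ≈ 1.43°
pole at origin: |s| = 2, ∠ = 90.00° (in denominator)
|T| = 20 · 538.63 / 452.69 ≈ 23.797
Gain = 20 log₁₀(23.797) ≈ 27.53 dB
∠T = 22.95° − 136.43° = -113.48°

27.5 dB, -113.5°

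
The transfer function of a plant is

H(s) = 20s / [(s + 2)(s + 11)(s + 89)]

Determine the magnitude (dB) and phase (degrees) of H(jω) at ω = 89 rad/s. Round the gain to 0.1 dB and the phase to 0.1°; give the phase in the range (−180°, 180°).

At s = jω = j89:
zero at origin: s = j89 → |·| = 89, ∠ = 90.00°
pole (s+2): 2 + j89 → |·| = √(2²+89²) = √7925 ≈ 89.022, ∠ = arctan(89/2) ≈ 88.71°
pole (s+11): 11 + j89 → |·| = √(11²+89²) = √8042 ≈ 89.677, ∠ = arctan(89/11) ≈ 82.95°
pole (s+89): 89 + j89 → |·| = √(89²+89²) = √15842 ≈ 125.87, ∠ = arctan(89/89) ≈ 45.00°
|H| = 20 · 89 / 1.0048e+06 ≈ 0.0017715
Gain = 20 log₁₀(0.0017715) ≈ -55.03 dB
∠H = 90.00° − 216.66° = -126.66°

-55.0 dB, -126.7°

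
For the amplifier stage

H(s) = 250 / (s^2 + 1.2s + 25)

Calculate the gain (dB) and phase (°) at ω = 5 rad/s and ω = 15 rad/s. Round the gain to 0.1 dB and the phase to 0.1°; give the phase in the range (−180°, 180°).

ω = 5: 32.4 dB, -90.0°; ω = 15: 1.9 dB, -174.9°

At s = jω = j5:
quadratic: (j5)² + 1.2·j5 + 25 = 0 + j6 → |·| ≈ 6, ∠ ≈ 90.00°
|H| = 250 / 6 ≈ 41.667
Gain = 20 log₁₀(41.667) ≈ 32.40 dB
∠H = 0.00° − 90.00° = -90.00°

At s = jω = j15:
quadratic: (j15)² + 1.2·j15 + 25 = -200 + j18 → |·| ≈ 200.81, ∠ ≈ 174.86°
|H| = 250 / 200.81 ≈ 1.245
Gain = 20 log₁₀(1.245) ≈ 1.90 dB
∠H = 0.00° − 174.86° = -174.86°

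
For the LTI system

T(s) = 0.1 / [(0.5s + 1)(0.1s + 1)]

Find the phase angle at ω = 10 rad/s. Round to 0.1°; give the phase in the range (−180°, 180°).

-123.7°

At ω = 10 rad/s:
pole (1 + j10·0.5) = 1 + j5 → |·| ≈ 5.099, ∠ ≈ 78.69°
pole (1 + j10·0.1) = 1 + j1 → |·| ≈ 1.4142, ∠ ≈ 45.00°
∠T = (0°) − (78.69° + 45.00°) = -123.69°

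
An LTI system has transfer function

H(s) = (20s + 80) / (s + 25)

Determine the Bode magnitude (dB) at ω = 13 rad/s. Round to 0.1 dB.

Substitute s = j13:
Numerator: 20(j13) + 80 = 80 + j260
Denominator: (j13) + 25 = 25 + j13
|N| = √(80² + 260²) ≈ 272.03, ∠N ≈ 72.90°
|D| = √(25² + 13²) ≈ 28.178, ∠D ≈ 27.47°
|H| = 272.03 / 28.178 ≈ 9.654
Gain = 20 log₁₀(9.654) ≈ 19.69 dB

19.7 dB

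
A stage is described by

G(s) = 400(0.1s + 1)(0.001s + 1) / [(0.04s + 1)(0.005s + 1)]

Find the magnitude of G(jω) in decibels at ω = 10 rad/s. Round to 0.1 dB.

At ω = 10 rad/s:
zero (1 + j10·0.1) = 1 + j1 → |·| ≈ 1.4142, ∠ ≈ 45.00°
zero (1 + j10·0.001) = 1 + j0.01 → |·| ≈ 1, ∠ ≈ 0.57°
pole (1 + j10·0.04) = 1 + j0.4 → |·| ≈ 1.077, ∠ ≈ 21.80°
pole (1 + j10·0.005) = 1 + j0.05 → |·| ≈ 1.0012, ∠ ≈ 2.86°
|G| = 400 · 1.4142 · 1 / (1.077 · 1.0012) ≈ 524.61
Gain = 20 log₁₀(524.61) ≈ 54.40 dB

54.4 dB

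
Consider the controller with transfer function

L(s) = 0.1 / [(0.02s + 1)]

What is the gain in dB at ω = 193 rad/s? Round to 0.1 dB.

-32.0 dB

At ω = 193 rad/s:
pole (1 + j193·0.02) = 1 + j3.86 → |·| ≈ 3.9874, ∠ ≈ 75.48°
|L| = 0.1 · 1 / (3.9874) ≈ 0.025079
Gain = 20 log₁₀(0.025079) ≈ -32.01 dB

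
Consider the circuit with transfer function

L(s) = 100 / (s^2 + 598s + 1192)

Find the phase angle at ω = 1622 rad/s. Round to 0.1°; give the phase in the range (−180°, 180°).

Substitute s = j1622:
Numerator: 100 = 100 + j0
Denominator: (j1622)^2 + 598(j1622) + 1192 = -2629692 + j969956
|N| = √(100² + 0²) ≈ 100, ∠N ≈ 0.00°
|D| = √(2629692² + 969956²) ≈ 2.8029e+06, ∠D ≈ 159.75°
∠L = 0.00° − 159.75° = -159.75°

-159.8°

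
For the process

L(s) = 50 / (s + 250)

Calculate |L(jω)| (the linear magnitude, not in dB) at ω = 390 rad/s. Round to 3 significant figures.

Substitute s = j390:
Numerator: 50 = 50 + j0
Denominator: (j390) + 250 = 250 + j390
|N| = √(50² + 0²) ≈ 50, ∠N ≈ 0.00°
|D| = √(250² + 390²) ≈ 463.25, ∠D ≈ 57.34°
|L| = 50 / 463.25 ≈ 0.10793

0.108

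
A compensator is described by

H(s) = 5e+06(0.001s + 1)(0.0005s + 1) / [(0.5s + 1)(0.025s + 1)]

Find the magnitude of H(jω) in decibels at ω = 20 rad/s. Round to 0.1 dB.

113.0 dB

At ω = 20 rad/s:
zero (1 + j20·0.001) = 1 + j0.02 → |·| ≈ 1.0002, ∠ ≈ 1.15°
zero (1 + j20·0.0005) = 1 + j0.01 → |·| ≈ 1, ∠ ≈ 0.57°
pole (1 + j20·0.5) = 1 + j10 → |·| ≈ 10.05, ∠ ≈ 84.29°
pole (1 + j20·0.025) = 1 + j0.5 → |·| ≈ 1.118, ∠ ≈ 26.57°
|H| = 5e+06 · 1.0002 · 1 / (10.05 · 1.118) ≈ 4.4509e+05
Gain = 20 log₁₀(4.4509e+05) ≈ 112.97 dB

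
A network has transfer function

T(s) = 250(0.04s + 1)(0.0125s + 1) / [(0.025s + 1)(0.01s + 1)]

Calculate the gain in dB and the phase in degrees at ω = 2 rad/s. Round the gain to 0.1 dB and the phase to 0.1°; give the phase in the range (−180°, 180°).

48.0 dB, 2.0°

At ω = 2 rad/s:
zero (1 + j2·0.04) = 1 + j0.08 → |·| ≈ 1.0032, ∠ ≈ 4.57°
zero (1 + j2·0.0125) = 1 + j0.025 → |·| ≈ 1.0003, ∠ ≈ 1.43°
pole (1 + j2·0.025) = 1 + j0.05 → |·| ≈ 1.0012, ∠ ≈ 2.86°
pole (1 + j2·0.01) = 1 + j0.02 → |·| ≈ 1.0002, ∠ ≈ 1.15°
|T| = 250 · 1.0032 · 1.0003 / (1.0012 · 1.0002) ≈ 250.52
Gain = 20 log₁₀(250.52) ≈ 47.98 dB
∠T = (4.57° + 1.43°) − (2.86° + 1.15°) = 1.99°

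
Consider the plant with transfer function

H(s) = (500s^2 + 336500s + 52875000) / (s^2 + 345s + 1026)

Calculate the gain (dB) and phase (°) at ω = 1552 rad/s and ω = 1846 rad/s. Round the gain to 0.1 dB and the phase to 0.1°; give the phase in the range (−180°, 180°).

Substitute s = j1552:
Numerator: 500(j1552)^2 + 336500(j1552) + 52875000 = -1151477000 + j522248000
Denominator: (j1552)^2 + 345(j1552) + 1026 = -2407678 + j535440
|N| = √(1151477000² + 522248000²) ≈ 1.2644e+09, ∠N ≈ 155.60°
|D| = √(2407678² + 535440²) ≈ 2.4665e+06, ∠D ≈ 167.46°
|H| = 1.2644e+09 / 2.4665e+06 ≈ 512.63
Gain = 20 log₁₀(512.63) ≈ 54.20 dB
∠H = 155.60° − 167.46° = -11.86°

Substitute s = j1846:
Numerator: 500(j1846)^2 + 336500(j1846) + 52875000 = -1650983000 + j621179000
Denominator: (j1846)^2 + 345(j1846) + 1026 = -3406690 + j636870
|N| = √(1650983000² + 621179000²) ≈ 1.764e+09, ∠N ≈ 159.38°
|D| = √(3406690² + 636870²) ≈ 3.4657e+06, ∠D ≈ 169.41°
|H| = 1.764e+09 / 3.4657e+06 ≈ 508.99
Gain = 20 log₁₀(508.99) ≈ 54.13 dB
∠H = 159.38° − 169.41° = -10.03°

ω = 1552: 54.2 dB, -11.9°; ω = 1846: 54.1 dB, -10.0°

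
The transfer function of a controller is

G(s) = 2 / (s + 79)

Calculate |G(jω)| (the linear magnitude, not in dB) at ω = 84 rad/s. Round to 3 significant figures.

0.0173

Substitute s = j84:
Numerator: 2 = 2 + j0
Denominator: (j84) + 79 = 79 + j84
|N| = √(2² + 0²) ≈ 2, ∠N ≈ 0.00°
|D| = √(79² + 84²) ≈ 115.31, ∠D ≈ 46.76°
|G| = 2 / 115.31 ≈ 0.017345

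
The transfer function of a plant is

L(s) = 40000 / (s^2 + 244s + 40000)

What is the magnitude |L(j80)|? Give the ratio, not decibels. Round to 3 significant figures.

At s = jω = j80:
quadratic: (j80)² + 244·j80 + 40000 = 33600 + j19520 → |·| ≈ 38859, ∠ ≈ 30.15°
|L| = 40000 / 38859 ≈ 1.0294

1.03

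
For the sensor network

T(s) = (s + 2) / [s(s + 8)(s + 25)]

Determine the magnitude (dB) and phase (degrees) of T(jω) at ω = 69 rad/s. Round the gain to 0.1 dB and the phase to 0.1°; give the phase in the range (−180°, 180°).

At s = jω = j69:
zero (s+2): 2 + j69 → |·| = √(2²+69²) = √4765 ≈ 69.029, ∠ = arctan(69/2) ≈ 88.34°
pole (s+8): 8 + j69 → |·| = √(8²+69²) = √4825 ≈ 69.462, ∠ = arctan(69/8) ≈ 83.39°
pole (s+25): 25 + j69 → |·| = √(25²+69²) = √5386 ≈ 73.389, ∠ = arctan(69/25) ≈ 70.08°
pole at origin: |s| = 69, ∠ = 90.00° (in denominator)
|T| = 1 · 69.029 / 3.5174e+05 ≈ 0.00019625
Gain = 20 log₁₀(0.00019625) ≈ -74.14 dB
∠T = 88.34° − 243.47° = -155.13°

-74.1 dB, -155.1°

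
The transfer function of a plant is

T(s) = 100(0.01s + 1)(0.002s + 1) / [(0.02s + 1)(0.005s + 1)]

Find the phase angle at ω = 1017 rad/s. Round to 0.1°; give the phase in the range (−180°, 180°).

-17.9°

At ω = 1017 rad/s:
zero (1 + j1017·0.01) = 1 + j10.17 → |·| ≈ 10.219, ∠ ≈ 84.38°
zero (1 + j1017·0.002) = 1 + j2.034 → |·| ≈ 2.2665, ∠ ≈ 63.82°
pole (1 + j1017·0.02) = 1 + j20.34 → |·| ≈ 20.365, ∠ ≈ 87.19°
pole (1 + j1017·0.005) = 1 + j5.085 → |·| ≈ 5.1824, ∠ ≈ 78.87°
∠T = (84.38° + 63.82°) − (87.19° + 78.87°) = -17.86°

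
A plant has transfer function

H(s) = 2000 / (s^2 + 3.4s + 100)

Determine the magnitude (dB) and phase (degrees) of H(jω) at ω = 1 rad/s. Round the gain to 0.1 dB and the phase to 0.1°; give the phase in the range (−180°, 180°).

At s = jω = j1:
quadratic: (j1)² + 3.4·j1 + 100 = 99 + j3.4 → |·| ≈ 99.058, ∠ ≈ 1.97°
|H| = 2000 / 99.058 ≈ 20.19
Gain = 20 log₁₀(20.19) ≈ 26.10 dB
∠H = 0.00° − 1.97° = -1.97°

26.1 dB, -2.0°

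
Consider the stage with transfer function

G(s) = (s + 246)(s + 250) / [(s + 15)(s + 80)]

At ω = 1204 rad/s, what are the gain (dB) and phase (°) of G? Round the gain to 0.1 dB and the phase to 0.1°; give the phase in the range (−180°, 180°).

0.3 dB, -18.8°

At s = jω = j1204:
zero (s+246): 246 + j1204 → |·| = √(246²+1204²) = √1510132 ≈ 1228.9, ∠ = arctan(1204/246) ≈ 78.45°
zero (s+250): 250 + j1204 → |·| = √(250²+1204²) = √1512116 ≈ 1229.7, ∠ = arctan(1204/250) ≈ 78.27°
pole (s+15): 15 + j1204 → |·| = √(15²+1204²) = √1449841 ≈ 1204.1, ∠ = arctan(1204/15) ≈ 89.29°
pole (s+80): 80 + j1204 → |·| = √(80²+1204²) = √1456016 ≈ 1206.7, ∠ = arctan(1204/80) ≈ 86.20°
|G| = 1 · 1.5112e+06 / 1.453e+06 ≈ 1.0401
Gain = 20 log₁₀(1.0401) ≈ 0.34 dB
∠G = 156.72° − 175.49° = -18.77°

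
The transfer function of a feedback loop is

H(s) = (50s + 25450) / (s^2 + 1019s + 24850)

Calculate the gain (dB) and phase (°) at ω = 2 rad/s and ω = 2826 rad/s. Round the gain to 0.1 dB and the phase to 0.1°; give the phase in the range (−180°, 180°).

ω = 2: 0.2 dB, -4.5°; ω = 2826: -35.4 dB, -80.3°

Substitute s = j2:
Numerator: 50(j2) + 25450 = 25450 + j100
Denominator: (j2)^2 + 1019(j2) + 24850 = 24846 + j2038
|N| = √(25450² + 100²) ≈ 25450, ∠N ≈ 0.23°
|D| = √(24846² + 2038²) ≈ 24929, ∠D ≈ 4.69°
|H| = 25450 / 24929 ≈ 1.0209
Gain = 20 log₁₀(1.0209) ≈ 0.18 dB
∠H = 0.23° − 4.69° = -4.46°

Substitute s = j2826:
Numerator: 50(j2826) + 25450 = 25450 + j141300
Denominator: (j2826)^2 + 1019(j2826) + 24850 = -7961426 + j2879694
|N| = √(25450² + 141300²) ≈ 1.4357e+05, ∠N ≈ 79.79°
|D| = √(7961426² + 2879694²) ≈ 8.4662e+06, ∠D ≈ 160.11°
|H| = 1.4357e+05 / 8.4662e+06 ≈ 0.016958
Gain = 20 log₁₀(0.016958) ≈ -35.41 dB
∠H = 79.79° − 160.11° = -80.32°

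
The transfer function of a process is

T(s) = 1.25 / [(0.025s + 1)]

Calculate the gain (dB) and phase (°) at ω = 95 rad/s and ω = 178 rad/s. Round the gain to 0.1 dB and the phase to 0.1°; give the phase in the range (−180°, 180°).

At ω = 95 rad/s:
pole (1 + j95·0.025) = 1 + j2.375 → |·| ≈ 2.5769, ∠ ≈ 67.17°
|T| = 1.25 · 1 / (2.5769) ≈ 0.48508
Gain = 20 log₁₀(0.48508) ≈ -6.28 dB
∠T = (0°) − (67.17°) = -67.17°

At ω = 178 rad/s:
pole (1 + j178·0.025) = 1 + j4.45 → |·| ≈ 4.561, ∠ ≈ 77.33°
|T| = 1.25 · 1 / (4.561) ≈ 0.27406
Gain = 20 log₁₀(0.27406) ≈ -11.24 dB
∠T = (0°) − (77.33°) = -77.33°

ω = 95: -6.3 dB, -67.2°; ω = 178: -11.2 dB, -77.3°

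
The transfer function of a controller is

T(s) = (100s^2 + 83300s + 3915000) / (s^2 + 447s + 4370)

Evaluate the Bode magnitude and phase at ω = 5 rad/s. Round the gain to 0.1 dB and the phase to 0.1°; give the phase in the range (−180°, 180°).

58.1 dB, -21.1°

Substitute s = j5:
Numerator: 100(j5)^2 + 83300(j5) + 3915000 = 3912500 + j416500
Denominator: (j5)^2 + 447(j5) + 4370 = 4345 + j2235
|N| = √(3912500² + 416500²) ≈ 3.9346e+06, ∠N ≈ 6.08°
|D| = √(4345² + 2235²) ≈ 4886.1, ∠D ≈ 27.22°
|T| = 3.9346e+06 / 4886.1 ≈ 805.26
Gain = 20 log₁₀(805.26) ≈ 58.12 dB
∠T = 6.08° − 27.22° = -21.14°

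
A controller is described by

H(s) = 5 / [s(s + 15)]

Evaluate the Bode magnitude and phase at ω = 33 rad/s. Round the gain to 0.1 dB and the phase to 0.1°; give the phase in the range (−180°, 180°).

At s = jω = j33:
pole (s+15): 15 + j33 → |·| = √(15²+33²) = √1314 ≈ 36.249, ∠ = arctan(33/15) ≈ 65.56°
pole at origin: |s| = 33, ∠ = 90.00° (in denominator)
|H| = 5 / 1196.2 ≈ 0.0041799
Gain = 20 log₁₀(0.0041799) ≈ -47.58 dB
∠H = 0.00° − 155.56° = -155.56°

-47.6 dB, -155.6°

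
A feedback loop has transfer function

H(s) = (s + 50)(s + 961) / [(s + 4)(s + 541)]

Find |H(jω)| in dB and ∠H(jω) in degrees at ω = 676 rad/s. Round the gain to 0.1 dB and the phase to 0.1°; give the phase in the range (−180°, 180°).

At s = jω = j676:
zero (s+50): 50 + j676 → |·| = √(50²+676²) = √459476 ≈ 677.85, ∠ = arctan(676/50) ≈ 85.77°
zero (s+961): 961 + j676 → |·| = √(961²+676²) = √1380497 ≈ 1174.9, ∠ = arctan(676/961) ≈ 35.12°
pole (s+4): 4 + j676 → |·| = √(4²+676²) = √456992 ≈ 676.01, ∠ = arctan(676/4) ≈ 89.66°
pole (s+541): 541 + j676 → |·| = √(541²+676²) = √749657 ≈ 865.83, ∠ = arctan(676/541) ≈ 51.33°
|H| = 1 · 7.9641e+05 / 5.8531e+05 ≈ 1.3607
Gain = 20 log₁₀(1.3607) ≈ 2.68 dB
∠H = 120.89° − 140.99° = -20.10°

2.7 dB, -20.1°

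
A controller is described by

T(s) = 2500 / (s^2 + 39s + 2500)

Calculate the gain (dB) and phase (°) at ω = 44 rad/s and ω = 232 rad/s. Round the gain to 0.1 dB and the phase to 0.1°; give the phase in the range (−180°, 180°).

ω = 44: 2.8 dB, -71.8°; ω = 232: -26.4 dB, -170.0°

At s = jω = j44:
quadratic: (j44)² + 39·j44 + 2500 = 564 + j1716 → |·| ≈ 1806.3, ∠ ≈ 71.81°
|T| = 2500 / 1806.3 ≈ 1.384
Gain = 20 log₁₀(1.384) ≈ 2.82 dB
∠T = 0.00° − 71.81° = -71.81°

At s = jω = j232:
quadratic: (j232)² + 39·j232 + 2500 = -51324 + j9048 → |·| ≈ 52115, ∠ ≈ 170.00°
|T| = 2500 / 52115 ≈ 0.047971
Gain = 20 log₁₀(0.047971) ≈ -26.38 dB
∠T = 0.00° − 170.00° = -170.00°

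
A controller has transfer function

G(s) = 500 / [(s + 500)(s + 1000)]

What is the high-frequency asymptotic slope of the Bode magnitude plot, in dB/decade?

Each pole contributes −20 dB/decade at high frequency; each zero contributes +20 dB/decade.
Net: 0 zero(s) − 2 pole(s) → -40 dB/decade.

-40 dB/decade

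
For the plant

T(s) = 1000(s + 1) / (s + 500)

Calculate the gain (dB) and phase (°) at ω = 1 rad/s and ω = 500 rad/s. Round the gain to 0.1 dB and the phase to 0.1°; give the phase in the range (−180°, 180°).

At s = jω = j1:
zero (s+1): 1 + j1 → |·| = √(1²+1²) = √2 ≈ 1.4142, ∠ = arctan(1/1) ≈ 45.00°
pole (s+500): 500 + j1 → |·| = √(500²+1²) = √250001 ≈ 500, ∠ = arctan(1/500) ≈ 0.11°
|T| = 1000 · 1.4142 / 500 ≈ 2.8284
Gain = 20 log₁₀(2.8284) ≈ 9.03 dB
∠T = 45.00° − 0.11° = 44.89°

At s = jω = j500:
zero (s+1): 1 + j500 → |·| = √(1²+500²) = √250001 ≈ 500, ∠ = arctan(500/1) ≈ 89.89°
pole (s+500): 500 + j500 → |·| = √(500²+500²) = √500000 ≈ 707.11, ∠ = arctan(500/500) ≈ 45.00°
|T| = 1000 · 500 / 707.11 ≈ 707.1
Gain = 20 log₁₀(707.1) ≈ 56.99 dB
∠T = 89.89° − 45.00° = 44.89°

ω = 1: 9.0 dB, 44.9°; ω = 500: 57.0 dB, 44.9°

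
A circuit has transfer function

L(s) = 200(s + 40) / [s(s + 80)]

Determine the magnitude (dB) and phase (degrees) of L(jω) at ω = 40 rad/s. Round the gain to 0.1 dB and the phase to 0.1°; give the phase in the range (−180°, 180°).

At s = jω = j40:
zero (s+40): 40 + j40 → |·| = √(40²+40²) = √3200 ≈ 56.569, ∠ = arctan(40/40) ≈ 45.00°
pole (s+80): 80 + j40 → |·| = √(80²+40²) = √8000 ≈ 89.443, ∠ = arctan(40/80) ≈ 26.57°
pole at origin: |s| = 40, ∠ = 90.00° (in denominator)
|L| = 200 · 56.569 / 3577.7 ≈ 3.1623
Gain = 20 log₁₀(3.1623) ≈ 10.00 dB
∠L = 45.00° − 116.57° = -71.57°

10.0 dB, -71.6°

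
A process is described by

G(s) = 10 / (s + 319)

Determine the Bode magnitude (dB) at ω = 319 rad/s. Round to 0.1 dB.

-33.1 dB

At s = jω = j319:
pole (s+319): 319 + j319 → |·| = √(319²+319²) = √203522 ≈ 451.13, ∠ = arctan(319/319) ≈ 45.00°
|G| = 10 / 451.13 ≈ 0.022167
Gain = 20 log₁₀(0.022167) ≈ -33.09 dB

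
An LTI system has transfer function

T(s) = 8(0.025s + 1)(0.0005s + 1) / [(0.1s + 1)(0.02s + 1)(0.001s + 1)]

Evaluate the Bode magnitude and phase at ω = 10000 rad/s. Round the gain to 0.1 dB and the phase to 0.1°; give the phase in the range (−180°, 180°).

-45.9 dB, -95.5°

At ω = 10000 rad/s:
zero (1 + j10000·0.025) = 1 + j250 → |·| ≈ 250, ∠ ≈ 89.77°
zero (1 + j10000·0.0005) = 1 + j5 → |·| ≈ 5.099, ∠ ≈ 78.69°
pole (1 + j10000·0.1) = 1 + j1000 → |·| ≈ 1000, ∠ ≈ 89.94°
pole (1 + j10000·0.02) = 1 + j200 → |·| ≈ 200, ∠ ≈ 89.71°
pole (1 + j10000·0.001) = 1 + j10 → |·| ≈ 10.05, ∠ ≈ 84.29°
|T| = 8 · 250 · 5.099 / (1000 · 200 · 10.05) ≈ 0.0050736
Gain = 20 log₁₀(0.0050736) ≈ -45.89 dB
∠T = (89.77° + 78.69°) − (89.94° + 89.71° + 84.29°) = -95.48°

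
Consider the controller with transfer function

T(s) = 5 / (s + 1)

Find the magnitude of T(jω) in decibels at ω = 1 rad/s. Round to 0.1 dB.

Substitute s = j1:
Numerator: 5 = 5 + j0
Denominator: (j1) + 1 = 1 + j1
|N| = √(5² + 0²) ≈ 5, ∠N ≈ 0.00°
|D| = √(1² + 1²) ≈ 1.4142, ∠D ≈ 45.00°
|T| = 5 / 1.4142 ≈ 3.5356
Gain = 20 log₁₀(3.5356) ≈ 10.97 dB

11.0 dB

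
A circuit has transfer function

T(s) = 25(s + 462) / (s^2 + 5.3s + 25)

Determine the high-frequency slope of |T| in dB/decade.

-20 dB/decade

Each pole contributes −20 dB/decade at high frequency; each zero contributes +20 dB/decade.
Net: 1 zero(s) − 2 pole(s) → -20 dB/decade.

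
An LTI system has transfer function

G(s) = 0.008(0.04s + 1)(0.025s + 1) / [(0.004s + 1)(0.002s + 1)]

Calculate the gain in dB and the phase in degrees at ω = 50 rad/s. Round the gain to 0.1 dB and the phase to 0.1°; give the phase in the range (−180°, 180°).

-31.1 dB, 97.8°

At ω = 50 rad/s:
zero (1 + j50·0.04) = 1 + j2 → |·| ≈ 2.2361, ∠ ≈ 63.43°
zero (1 + j50·0.025) = 1 + j1.25 → |·| ≈ 1.6008, ∠ ≈ 51.34°
pole (1 + j50·0.004) = 1 + j0.2 → |·| ≈ 1.0198, ∠ ≈ 11.31°
pole (1 + j50·0.002) = 1 + j0.1 → |·| ≈ 1.005, ∠ ≈ 5.71°
|G| = 0.008 · 2.2361 · 1.6008 / (1.0198 · 1.005) ≈ 0.027941
Gain = 20 log₁₀(0.027941) ≈ -31.08 dB
∠G = (63.43° + 51.34°) − (11.31° + 5.71°) = 97.75°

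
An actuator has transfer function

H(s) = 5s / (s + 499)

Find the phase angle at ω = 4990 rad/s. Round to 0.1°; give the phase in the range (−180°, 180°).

5.7°

At s = jω = j4990:
zero at origin: s = j4990 → |·| = 4990, ∠ = 90.00°
pole (s+499): 499 + j4990 → |·| = √(499²+4990²) = √25149101 ≈ 5014.9, ∠ = arctan(4990/499) ≈ 84.29°
∠H = 90.00° − 84.29° = 5.71°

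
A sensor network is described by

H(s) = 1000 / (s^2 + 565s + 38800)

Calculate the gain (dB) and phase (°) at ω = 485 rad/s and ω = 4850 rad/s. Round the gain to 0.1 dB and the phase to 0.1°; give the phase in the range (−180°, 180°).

Substitute s = j485:
Numerator: 1000 = 1000 + j0
Denominator: (j485)^2 + 565(j485) + 38800 = -196425 + j274025
|N| = √(1000² + 0²) ≈ 1000, ∠N ≈ 0.00°
|D| = √(196425² + 274025²) ≈ 3.3715e+05, ∠D ≈ 125.63°
|H| = 1000 / 3.3715e+05 ≈ 0.002966
Gain = 20 log₁₀(0.002966) ≈ -50.56 dB
∠H = 0.00° − 125.63° = -125.63°

Substitute s = j4850:
Numerator: 1000 = 1000 + j0
Denominator: (j4850)^2 + 565(j4850) + 38800 = -23483700 + j2740250
|N| = √(1000² + 0²) ≈ 1000, ∠N ≈ 0.00°
|D| = √(23483700² + 2740250²) ≈ 2.3643e+07, ∠D ≈ 173.34°
|H| = 1000 / 2.3643e+07 ≈ 4.2296e-05
Gain = 20 log₁₀(4.2296e-05) ≈ -87.47 dB
∠H = 0.00° − 173.34° = -173.34°

ω = 485: -50.6 dB, -125.6°; ω = 4850: -87.5 dB, -173.3°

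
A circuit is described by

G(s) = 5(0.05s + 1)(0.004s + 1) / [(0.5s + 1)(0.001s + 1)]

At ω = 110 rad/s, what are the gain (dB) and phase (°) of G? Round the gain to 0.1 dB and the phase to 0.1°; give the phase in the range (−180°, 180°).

-5.2 dB, 8.2°

At ω = 110 rad/s:
zero (1 + j110·0.05) = 1 + j5.5 → |·| ≈ 5.5902, ∠ ≈ 79.70°
zero (1 + j110·0.004) = 1 + j0.44 → |·| ≈ 1.0925, ∠ ≈ 23.75°
pole (1 + j110·0.5) = 1 + j55 → |·| ≈ 55.009, ∠ ≈ 88.96°
pole (1 + j110·0.001) = 1 + j0.11 → |·| ≈ 1.006, ∠ ≈ 6.28°
|G| = 5 · 5.5902 · 1.0925 / (55.009 · 1.006) ≈ 0.55181
Gain = 20 log₁₀(0.55181) ≈ -5.16 dB
∠G = (79.70° + 23.75°) − (88.96° + 6.28°) = 8.21°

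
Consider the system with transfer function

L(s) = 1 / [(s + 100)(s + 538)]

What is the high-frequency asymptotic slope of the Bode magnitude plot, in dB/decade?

-40 dB/decade

Each pole contributes −20 dB/decade at high frequency; each zero contributes +20 dB/decade.
Net: 0 zero(s) − 2 pole(s) → -40 dB/decade.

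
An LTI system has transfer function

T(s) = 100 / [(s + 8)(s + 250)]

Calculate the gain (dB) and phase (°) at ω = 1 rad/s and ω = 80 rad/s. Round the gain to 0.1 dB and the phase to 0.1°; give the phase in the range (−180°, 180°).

At s = jω = j1:
pole (s+8): 8 + j1 → |·| = √(8²+1²) = √65 ≈ 8.0623, ∠ = arctan(1/8) ≈ 7.13°
pole (s+250): 250 + j1 → |·| = √(250²+1²) = √62501 ≈ 250, ∠ = arctan(1/250) ≈ 0.23°
|T| = 100 / 2015.6 ≈ 0.049613
Gain = 20 log₁₀(0.049613) ≈ -26.09 dB
∠T = 0.00° − 7.36° = -7.36°

At s = jω = j80:
pole (s+8): 8 + j80 → |·| = √(8²+80²) = √6464 ≈ 80.399, ∠ = arctan(80/8) ≈ 84.29°
pole (s+250): 250 + j80 → |·| = √(250²+80²) = √68900 ≈ 262.49, ∠ = arctan(80/250) ≈ 17.74°
|T| = 100 / 21104 ≈ 0.0047384
Gain = 20 log₁₀(0.0047384) ≈ -46.49 dB
∠T = 0.00° − 102.03° = -102.03°

ω = 1: -26.1 dB, -7.4°; ω = 80: -46.5 dB, -102.0°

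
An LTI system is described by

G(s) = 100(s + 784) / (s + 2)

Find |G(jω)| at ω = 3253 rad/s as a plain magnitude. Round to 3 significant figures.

At s = jω = j3253:
zero (s+784): 784 + j3253 → |·| = √(784²+3253²) = √11196665 ≈ 3346.1, ∠ = arctan(3253/784) ≈ 76.45°
pole (s+2): 2 + j3253 → |·| = √(2²+3253²) = √10582013 ≈ 3253, ∠ = arctan(3253/2) ≈ 89.96°
|G| = 100 · 3346.1 / 3253 ≈ 102.86

103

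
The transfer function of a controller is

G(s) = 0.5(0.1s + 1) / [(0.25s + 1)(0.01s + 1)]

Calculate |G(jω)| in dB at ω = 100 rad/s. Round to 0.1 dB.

At ω = 100 rad/s:
zero (1 + j100·0.1) = 1 + j10 → |·| ≈ 10.05, ∠ ≈ 84.29°
pole (1 + j100·0.25) = 1 + j25 → |·| ≈ 25.02, ∠ ≈ 87.71°
pole (1 + j100·0.01) = 1 + j1 → |·| ≈ 1.4142, ∠ ≈ 45.00°
|G| = 0.5 · 10.05 / (25.02 · 1.4142) ≈ 0.14202
Gain = 20 log₁₀(0.14202) ≈ -16.95 dB

-17.0 dB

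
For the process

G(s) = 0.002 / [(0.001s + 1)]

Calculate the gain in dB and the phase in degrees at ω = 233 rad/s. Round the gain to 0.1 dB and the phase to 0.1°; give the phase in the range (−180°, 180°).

-54.2 dB, -13.1°

At ω = 233 rad/s:
pole (1 + j233·0.001) = 1 + j0.233 → |·| ≈ 1.0268, ∠ ≈ 13.12°
|G| = 0.002 · 1 / (1.0268) ≈ 0.0019478
Gain = 20 log₁₀(0.0019478) ≈ -54.21 dB
∠G = (0°) − (13.12°) = -13.12°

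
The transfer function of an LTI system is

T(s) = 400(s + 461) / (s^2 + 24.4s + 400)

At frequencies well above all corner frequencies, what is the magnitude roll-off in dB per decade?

Each pole contributes −20 dB/decade at high frequency; each zero contributes +20 dB/decade.
Net: 1 zero(s) − 2 pole(s) → -20 dB/decade.

-20 dB/decade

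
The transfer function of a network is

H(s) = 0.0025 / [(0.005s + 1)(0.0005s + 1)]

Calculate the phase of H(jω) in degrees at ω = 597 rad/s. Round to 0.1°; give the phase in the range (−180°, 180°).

-88.1°

At ω = 597 rad/s:
pole (1 + j597·0.005) = 1 + j2.985 → |·| ≈ 3.1481, ∠ ≈ 71.48°
pole (1 + j597·0.0005) = 1 + j0.2985 → |·| ≈ 1.0436, ∠ ≈ 16.62°
∠H = (0°) − (71.48° + 16.62°) = -88.10°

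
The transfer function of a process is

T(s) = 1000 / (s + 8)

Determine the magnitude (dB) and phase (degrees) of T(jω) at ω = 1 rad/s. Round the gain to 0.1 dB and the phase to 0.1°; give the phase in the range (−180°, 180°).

41.9 dB, -7.1°

Substitute s = j1:
Numerator: 1000 = 1000 + j0
Denominator: (j1) + 8 = 8 + j1
|N| = √(1000² + 0²) ≈ 1000, ∠N ≈ 0.00°
|D| = √(8² + 1²) ≈ 8.0623, ∠D ≈ 7.13°
|T| = 1000 / 8.0623 ≈ 124.03
Gain = 20 log₁₀(124.03) ≈ 41.87 dB
∠T = 0.00° − 7.13° = -7.13°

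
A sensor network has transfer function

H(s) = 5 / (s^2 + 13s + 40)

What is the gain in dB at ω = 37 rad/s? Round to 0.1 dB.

Substitute s = j37:
Numerator: 5 = 5 + j0
Denominator: (j37)^2 + 13(j37) + 40 = -1329 + j481
|N| = √(5² + 0²) ≈ 5, ∠N ≈ 0.00°
|D| = √(1329² + 481²) ≈ 1413.4, ∠D ≈ 160.10°
|H| = 5 / 1413.4 ≈ 0.0035376
Gain = 20 log₁₀(0.0035376) ≈ -49.03 dB

-49.0 dB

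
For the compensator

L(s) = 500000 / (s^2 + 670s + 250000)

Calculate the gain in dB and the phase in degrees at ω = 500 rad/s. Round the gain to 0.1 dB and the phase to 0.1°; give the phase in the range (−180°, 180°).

3.5 dB, -90.0°

At s = jω = j500:
quadratic: (j500)² + 670·j500 + 250000 = 0 + j335000 → |·| ≈ 3.35e+05, ∠ ≈ 90.00°
|L| = 500000 / 3.35e+05 ≈ 1.4925
Gain = 20 log₁₀(1.4925) ≈ 3.48 dB
∠L = 0.00° − 90.00° = -90.00°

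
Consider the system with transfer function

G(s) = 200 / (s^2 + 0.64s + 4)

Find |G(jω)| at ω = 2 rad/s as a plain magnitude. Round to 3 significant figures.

156

At s = jω = j2:
quadratic: (j2)² + 0.64·j2 + 4 = 0 + j1.28 → |·| ≈ 1.28, ∠ ≈ 90.00°
|G| = 200 / 1.28 ≈ 156.25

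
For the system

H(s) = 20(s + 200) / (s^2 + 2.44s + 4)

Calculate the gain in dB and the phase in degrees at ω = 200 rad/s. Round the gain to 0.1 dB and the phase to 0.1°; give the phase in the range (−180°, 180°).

-17.0 dB, -134.3°

At s = jω = j200:
zero (s+200): 200 + j200 → |·| = √(200²+200²) = √80000 ≈ 282.84, ∠ = arctan(200/200) ≈ 45.00°
quadratic: (j200)² + 2.44·j200 + 4 = -39996 + j488 → |·| ≈ 39999, ∠ ≈ 179.30°
|H| = 20 · 282.84 / 39999 ≈ 0.14142
Gain = 20 log₁₀(0.14142) ≈ -16.99 dB
∠H = 45.00° − 179.30° = -134.30°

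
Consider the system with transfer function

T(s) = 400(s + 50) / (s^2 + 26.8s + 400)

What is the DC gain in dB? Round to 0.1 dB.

T(0) = 400·50 / 400 = 50
20 log₁₀(50) ≈ 33.98 dB

34.0 dB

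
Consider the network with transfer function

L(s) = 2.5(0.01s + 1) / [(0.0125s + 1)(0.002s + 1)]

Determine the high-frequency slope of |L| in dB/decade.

Each pole contributes −20 dB/decade at high frequency; each zero contributes +20 dB/decade.
Net: 1 zero(s) − 2 pole(s) → -20 dB/decade.

-20 dB/decade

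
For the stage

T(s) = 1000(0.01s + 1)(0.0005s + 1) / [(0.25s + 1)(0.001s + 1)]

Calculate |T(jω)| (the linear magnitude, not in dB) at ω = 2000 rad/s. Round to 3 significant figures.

At ω = 2000 rad/s:
zero (1 + j2000·0.01) = 1 + j20 → |·| ≈ 20.025, ∠ ≈ 87.14°
zero (1 + j2000·0.0005) = 1 + j1 → |·| ≈ 1.4142, ∠ ≈ 45.00°
pole (1 + j2000·0.25) = 1 + j500 → |·| ≈ 500, ∠ ≈ 89.89°
pole (1 + j2000·0.001) = 1 + j2 → |·| ≈ 2.2361, ∠ ≈ 63.43°
|T| = 1000 · 20.025 · 1.4142 / (500 · 2.2361) ≈ 25.329

25.3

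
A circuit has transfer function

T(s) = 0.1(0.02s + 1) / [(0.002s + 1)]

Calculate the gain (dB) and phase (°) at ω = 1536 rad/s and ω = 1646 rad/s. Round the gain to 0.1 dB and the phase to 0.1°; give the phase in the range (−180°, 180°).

At ω = 1536 rad/s:
zero (1 + j1536·0.02) = 1 + j30.72 → |·| ≈ 30.736, ∠ ≈ 88.14°
pole (1 + j1536·0.002) = 1 + j3.072 → |·| ≈ 3.2307, ∠ ≈ 71.97°
|T| = 0.1 · 30.736 / (3.2307) ≈ 0.95137
Gain = 20 log₁₀(0.95137) ≈ -0.43 dB
∠T = (88.14°) − (71.97°) = 16.17°

At ω = 1646 rad/s:
zero (1 + j1646·0.02) = 1 + j32.92 → |·| ≈ 32.935, ∠ ≈ 88.26°
pole (1 + j1646·0.002) = 1 + j3.292 → |·| ≈ 3.4405, ∠ ≈ 73.10°
|T| = 0.1 · 32.935 / (3.4405) ≈ 0.95727
Gain = 20 log₁₀(0.95727) ≈ -0.38 dB
∠T = (88.26°) − (73.10°) = 15.16°

ω = 1536: -0.4 dB, 16.2°; ω = 1646: -0.4 dB, 15.2°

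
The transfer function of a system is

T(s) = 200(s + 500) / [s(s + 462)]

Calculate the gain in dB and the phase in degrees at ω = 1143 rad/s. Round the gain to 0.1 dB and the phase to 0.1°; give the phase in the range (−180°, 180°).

-15.0 dB, -91.6°

At s = jω = j1143:
zero (s+500): 500 + j1143 → |·| = √(500²+1143²) = √1556449 ≈ 1247.6, ∠ = arctan(1143/500) ≈ 66.37°
pole (s+462): 462 + j1143 → |·| = √(462²+1143²) = √1519893 ≈ 1232.8, ∠ = arctan(1143/462) ≈ 67.99°
pole at origin: |s| = 1143, ∠ = 90.00° (in denominator)
|T| = 200 · 1247.6 / 1.4091e+06 ≈ 0.17708
Gain = 20 log₁₀(0.17708) ≈ -15.04 dB
∠T = 66.37° − 157.99° = -91.62°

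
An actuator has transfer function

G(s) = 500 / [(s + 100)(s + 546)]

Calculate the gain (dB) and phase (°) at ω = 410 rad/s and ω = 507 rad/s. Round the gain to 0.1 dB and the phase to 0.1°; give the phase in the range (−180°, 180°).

At s = jω = j410:
pole (s+100): 100 + j410 → |·| = √(100²+410²) = √178100 ≈ 422.02, ∠ = arctan(410/100) ≈ 76.29°
pole (s+546): 546 + j410 → |·| = √(546²+410²) = √466216 ≈ 682.8, ∠ = arctan(410/546) ≈ 36.90°
|G| = 500 / 2.8816e+05 ≈ 0.0017351
Gain = 20 log₁₀(0.0017351) ≈ -55.21 dB
∠G = 0.00° − 113.19° = -113.19°

At s = jω = j507:
pole (s+100): 100 + j507 → |·| = √(100²+507²) = √267049 ≈ 516.77, ∠ = arctan(507/100) ≈ 78.84°
pole (s+546): 546 + j507 → |·| = √(546²+507²) = √555165 ≈ 745.09, ∠ = arctan(507/546) ≈ 42.88°
|G| = 500 / 3.8504e+05 ≈ 0.0012986
Gain = 20 log₁₀(0.0012986) ≈ -57.73 dB
∠G = 0.00° − 121.72° = -121.72°

ω = 410: -55.2 dB, -113.2°; ω = 507: -57.7 dB, -121.7°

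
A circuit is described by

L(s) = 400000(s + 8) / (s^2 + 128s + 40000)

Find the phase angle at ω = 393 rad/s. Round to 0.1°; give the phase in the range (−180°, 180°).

-67.4°

At s = jω = j393:
zero (s+8): 8 + j393 → |·| = √(8²+393²) = √154513 ≈ 393.08, ∠ = arctan(393/8) ≈ 88.83°
quadratic: (j393)² + 128·j393 + 40000 = -114449 + j50304 → |·| ≈ 1.2502e+05, ∠ ≈ 156.27°
∠L = 88.83° − 156.27° = -67.44°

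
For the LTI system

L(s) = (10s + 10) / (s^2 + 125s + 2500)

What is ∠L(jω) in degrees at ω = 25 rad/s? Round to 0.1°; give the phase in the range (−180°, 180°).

28.7°

Substitute s = j25:
Numerator: 10(j25) + 10 = 10 + j250
Denominator: (j25)^2 + 125(j25) + 2500 = 1875 + j3125
|N| = √(10² + 250²) ≈ 250.2, ∠N ≈ 87.71°
|D| = √(1875² + 3125²) ≈ 3644.3, ∠D ≈ 59.04°
∠L = 87.71° − 59.04° = 28.67°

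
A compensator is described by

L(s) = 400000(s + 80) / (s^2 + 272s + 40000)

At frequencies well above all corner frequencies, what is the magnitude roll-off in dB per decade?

Each pole contributes −20 dB/decade at high frequency; each zero contributes +20 dB/decade.
Net: 1 zero(s) − 2 pole(s) → -20 dB/decade.

-20 dB/decade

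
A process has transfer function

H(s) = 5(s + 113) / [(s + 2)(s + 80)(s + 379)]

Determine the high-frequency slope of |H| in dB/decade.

-40 dB/decade

Each pole contributes −20 dB/decade at high frequency; each zero contributes +20 dB/decade.
Net: 1 zero(s) − 3 pole(s) → -40 dB/decade.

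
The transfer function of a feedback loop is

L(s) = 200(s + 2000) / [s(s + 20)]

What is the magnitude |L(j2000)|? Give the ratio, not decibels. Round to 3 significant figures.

0.141

At s = jω = j2000:
zero (s+2000): 2000 + j2000 → |·| = √(2000²+2000²) = √8000000 ≈ 2828.4, ∠ = arctan(2000/2000) ≈ 45.00°
pole (s+20): 20 + j2000 → |·| = √(20²+2000²) = √4000400 ≈ 2000.1, ∠ = arctan(2000/20) ≈ 89.43°
pole at origin: |s| = 2000, ∠ = 90.00° (in denominator)
|L| = 200 · 2828.4 / 4.0002e+06 ≈ 0.14141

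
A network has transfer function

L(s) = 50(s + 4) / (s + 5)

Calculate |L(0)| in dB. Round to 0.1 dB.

L(0) = 50·4 / (5) = 40
20 log₁₀(40) ≈ 32.04 dB

32.0 dB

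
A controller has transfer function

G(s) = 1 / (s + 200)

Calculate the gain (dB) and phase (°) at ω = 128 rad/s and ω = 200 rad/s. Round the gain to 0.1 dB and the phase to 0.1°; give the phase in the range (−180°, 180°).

ω = 128: -47.5 dB, -32.6°; ω = 200: -49.0 dB, -45.0°

At s = jω = j128:
pole (s+200): 200 + j128 → |·| = √(200²+128²) = √56384 ≈ 237.45, ∠ = arctan(128/200) ≈ 32.62°
|G| = 1 / 237.45 ≈ 0.0042114
Gain = 20 log₁₀(0.0042114) ≈ -47.51 dB
∠G = 0.00° − 32.62° = -32.62°

At s = jω = j200:
pole (s+200): 200 + j200 → |·| = √(200²+200²) = √80000 ≈ 282.84, ∠ = arctan(200/200) ≈ 45.00°
|G| = 1 / 282.84 ≈ 0.0035356
Gain = 20 log₁₀(0.0035356) ≈ -49.03 dB
∠G = 0.00° − 45.00° = -45.00°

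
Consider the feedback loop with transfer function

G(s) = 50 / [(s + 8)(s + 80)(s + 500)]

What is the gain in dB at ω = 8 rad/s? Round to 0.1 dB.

-79.2 dB

At s = jω = j8:
pole (s+8): 8 + j8 → |·| = √(8²+8²) = √128 ≈ 11.314, ∠ = arctan(8/8) ≈ 45.00°
pole (s+80): 80 + j8 → |·| = √(80²+8²) = √6464 ≈ 80.399, ∠ = arctan(8/80) ≈ 5.71°
pole (s+500): 500 + j8 → |·| = √(500²+8²) = √250064 ≈ 500.06, ∠ = arctan(8/500) ≈ 0.92°
|G| = 50 / 4.5487e+05 ≈ 0.00010992
Gain = 20 log₁₀(0.00010992) ≈ -79.18 dB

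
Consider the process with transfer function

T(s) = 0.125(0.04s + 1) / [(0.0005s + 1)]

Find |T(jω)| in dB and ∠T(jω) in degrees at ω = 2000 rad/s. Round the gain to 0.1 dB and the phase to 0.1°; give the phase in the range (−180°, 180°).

17.0 dB, 44.3°

At ω = 2000 rad/s:
zero (1 + j2000·0.04) = 1 + j80 → |·| ≈ 80.006, ∠ ≈ 89.28°
pole (1 + j2000·0.0005) = 1 + j1 → |·| ≈ 1.4142, ∠ ≈ 45.00°
|T| = 0.125 · 80.006 / (1.4142) ≈ 7.0717
Gain = 20 log₁₀(7.0717) ≈ 16.99 dB
∠T = (89.28°) − (45.00°) = 44.28°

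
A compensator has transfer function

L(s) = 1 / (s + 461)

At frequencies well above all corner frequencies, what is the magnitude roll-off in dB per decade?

Each pole contributes −20 dB/decade at high frequency; each zero contributes +20 dB/decade.
Net: 0 zero(s) − 1 pole(s) → -20 dB/decade.

-20 dB/decade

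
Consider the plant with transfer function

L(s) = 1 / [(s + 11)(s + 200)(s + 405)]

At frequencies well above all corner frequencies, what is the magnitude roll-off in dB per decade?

-60 dB/decade

Each pole contributes −20 dB/decade at high frequency; each zero contributes +20 dB/decade.
Net: 0 zero(s) − 3 pole(s) → -60 dB/decade.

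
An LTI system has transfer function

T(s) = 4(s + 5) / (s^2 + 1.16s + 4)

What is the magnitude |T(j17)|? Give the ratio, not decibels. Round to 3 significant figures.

0.248

At s = jω = j17:
zero (s+5): 5 + j17 → |·| = √(5²+17²) = √314 ≈ 17.72, ∠ = arctan(17/5) ≈ 73.61°
quadratic: (j17)² + 1.16·j17 + 4 = -285 + j19.72 → |·| ≈ 285.68, ∠ ≈ 176.04°
|T| = 4 · 17.72 / 285.68 ≈ 0.24811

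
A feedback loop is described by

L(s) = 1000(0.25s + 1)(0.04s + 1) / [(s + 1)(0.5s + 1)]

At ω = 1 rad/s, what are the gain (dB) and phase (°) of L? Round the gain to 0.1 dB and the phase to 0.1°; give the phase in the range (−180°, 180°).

At ω = 1 rad/s:
zero (1 + j1·0.25) = 1 + j0.25 → |·| ≈ 1.0308, ∠ ≈ 14.04°
zero (1 + j1·0.04) = 1 + j0.04 → |·| ≈ 1.0008, ∠ ≈ 2.29°
pole (1 + j1·1) = 1 + j1 → |·| ≈ 1.4142, ∠ ≈ 45.00°
pole (1 + j1·0.5) = 1 + j0.5 → |·| ≈ 1.118, ∠ ≈ 26.57°
|L| = 1000 · 1.0308 · 1.0008 / (1.4142 · 1.118) ≈ 652.48
Gain = 20 log₁₀(652.48) ≈ 56.29 dB
∠L = (14.04° + 2.29°) − (45.00° + 26.57°) = -55.24°

56.3 dB, -55.2°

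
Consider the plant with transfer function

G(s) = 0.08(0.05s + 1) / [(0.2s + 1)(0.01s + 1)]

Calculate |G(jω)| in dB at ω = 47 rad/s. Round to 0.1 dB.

-34.2 dB

At ω = 47 rad/s:
zero (1 + j47·0.05) = 1 + j2.35 → |·| ≈ 2.5539, ∠ ≈ 66.95°
pole (1 + j47·0.2) = 1 + j9.4 → |·| ≈ 9.453, ∠ ≈ 83.93°
pole (1 + j47·0.01) = 1 + j0.47 → |·| ≈ 1.1049, ∠ ≈ 25.17°
|G| = 0.08 · 2.5539 / (9.453 · 1.1049) ≈ 0.019561
Gain = 20 log₁₀(0.019561) ≈ -34.17 dB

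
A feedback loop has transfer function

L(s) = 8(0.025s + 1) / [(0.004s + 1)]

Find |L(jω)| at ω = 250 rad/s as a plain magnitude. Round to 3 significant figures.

35.8

At ω = 250 rad/s:
zero (1 + j250·0.025) = 1 + j6.25 → |·| ≈ 6.3295, ∠ ≈ 80.91°
pole (1 + j250·0.004) = 1 + j1 → |·| ≈ 1.4142, ∠ ≈ 45.00°
|L| = 8 · 6.3295 / (1.4142) ≈ 35.805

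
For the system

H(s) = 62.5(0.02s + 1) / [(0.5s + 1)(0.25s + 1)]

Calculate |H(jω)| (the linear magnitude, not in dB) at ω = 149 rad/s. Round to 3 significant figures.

0.0708

At ω = 149 rad/s:
zero (1 + j149·0.02) = 1 + j2.98 → |·| ≈ 3.1433, ∠ ≈ 71.45°
pole (1 + j149·0.5) = 1 + j74.5 → |·| ≈ 74.507, ∠ ≈ 89.23°
pole (1 + j149·0.25) = 1 + j37.25 → |·| ≈ 37.263, ∠ ≈ 88.46°
|H| = 62.5 · 3.1433 / (74.507 · 37.263) ≈ 0.070761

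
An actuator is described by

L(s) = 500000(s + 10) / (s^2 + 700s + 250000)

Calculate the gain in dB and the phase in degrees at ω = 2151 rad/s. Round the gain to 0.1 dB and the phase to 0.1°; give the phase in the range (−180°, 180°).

47.3 dB, -71.3°

At s = jω = j2151:
zero (s+10): 10 + j2151 → |·| = √(10²+2151²) = √4626901 ≈ 2151, ∠ = arctan(2151/10) ≈ 89.73°
quadratic: (j2151)² + 700·j2151 + 250000 = -4376801 + j1505700 → |·| ≈ 4.6286e+06, ∠ ≈ 161.02°
|L| = 500000 · 2151 / 4.6286e+06 ≈ 232.36
Gain = 20 log₁₀(232.36) ≈ 47.32 dB
∠L = 89.73° − 161.02° = -71.29°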